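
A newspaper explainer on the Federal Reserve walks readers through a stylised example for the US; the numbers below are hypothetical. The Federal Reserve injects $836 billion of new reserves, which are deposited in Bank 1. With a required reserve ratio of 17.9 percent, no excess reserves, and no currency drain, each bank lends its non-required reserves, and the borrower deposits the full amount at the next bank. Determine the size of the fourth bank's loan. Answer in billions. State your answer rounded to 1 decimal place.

$379.8 billion

Each bank lends a fraction (1 − rr) = 0.8210 of the deposit it receives, so Bank 4 receives 836·0.8210^3 and lends 836·0.8210^4 ≈ 379.8209 billion.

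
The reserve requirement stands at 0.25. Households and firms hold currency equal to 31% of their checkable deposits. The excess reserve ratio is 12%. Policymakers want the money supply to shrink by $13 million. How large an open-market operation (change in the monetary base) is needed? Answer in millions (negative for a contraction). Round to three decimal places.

The money multiplier is m = (1 + c) / (rr + e + c) = (1 + 0.31) / (0.25 + 0.12 + 0.31) ≈ 1.926471.
ΔMB = ΔM / m = (−13) / 1.926471 ≈ -6.7481 million.

-6.748 million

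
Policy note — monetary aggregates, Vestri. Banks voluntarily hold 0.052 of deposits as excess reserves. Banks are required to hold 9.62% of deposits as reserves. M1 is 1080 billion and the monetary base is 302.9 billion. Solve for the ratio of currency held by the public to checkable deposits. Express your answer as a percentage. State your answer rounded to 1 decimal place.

Using m = M/MB = 1080/302.9 ≈ 3.565533. From m = (1 + c)/(c + rr + e), rearranging gives 1 + c = m·(c + rr + e), so c·(1 − m) = m·(rr + e) − 1.
Hence c = [m·(rr + e) − 1]/(1 − m) = [3.565533 × (0.0962 + 0.052) − 1] / (1 − 3.565533) ≈ 0.183817.

18.4%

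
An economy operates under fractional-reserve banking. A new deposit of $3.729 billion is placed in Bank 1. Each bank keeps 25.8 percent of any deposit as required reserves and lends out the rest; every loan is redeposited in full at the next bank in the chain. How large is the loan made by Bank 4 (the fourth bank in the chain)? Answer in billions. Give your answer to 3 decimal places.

Each bank lends a fraction (1 − rr) = 0.7420 of the deposit it receives, so Bank 4 receives 3.729·0.7420^3 and lends 3.729·0.7420^4 ≈ 1.1303 billion.

$1.130 billion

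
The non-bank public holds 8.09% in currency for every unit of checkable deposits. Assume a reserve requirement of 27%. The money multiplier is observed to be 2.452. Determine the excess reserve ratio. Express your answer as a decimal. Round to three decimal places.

Using m = 2.452. Since m = (1 + c)/(c + rr + e), the denominator satisfies c + rr + e = (1 + c)/m = (1 + 0.0809) / 2.452 ≈ 0.440824.
With c = 0.0809 and rr = 0.27, the excess reserve ratio is 0.440824 − 0.0809 − 0.27 = 0.089924.

0.090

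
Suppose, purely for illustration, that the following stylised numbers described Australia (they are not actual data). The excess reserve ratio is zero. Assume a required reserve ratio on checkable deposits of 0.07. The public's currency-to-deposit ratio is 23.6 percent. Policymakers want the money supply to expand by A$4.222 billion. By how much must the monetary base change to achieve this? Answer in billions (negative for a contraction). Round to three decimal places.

The money multiplier is m = (1 + c) / (rr + c) = (1 + 0.236) / (0.07 + 0.236) ≈ 4.03922.
ΔMB = ΔM / m = (+4.222) / 4.03922 ≈ 1.0453 billion.

A$1.045 billion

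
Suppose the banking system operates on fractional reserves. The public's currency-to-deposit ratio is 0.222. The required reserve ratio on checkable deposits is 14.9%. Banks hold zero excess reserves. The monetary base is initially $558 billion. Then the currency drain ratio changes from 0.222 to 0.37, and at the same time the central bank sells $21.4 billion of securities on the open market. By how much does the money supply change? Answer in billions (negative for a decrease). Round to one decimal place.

Before: m₁ = (1 + 0.222) / (0.149 + 0.222) ≈ 3.29380, MB₁ = 558, so M₁ = 3.29380 × 558 = 1837.9404 billion.
After: m₂ = (1 + 0.37) / (0.149 + 0.37) ≈ 2.63969, MB₂ = 558 − 21.4 = 536.6, so M₂ = 2.63969 × 536.6 ≈ 1416.4577 billion.
ΔM = M₂ − M₁ = 1416.4577 − 1837.9404 = -421.4827 billion.

-421.5 billion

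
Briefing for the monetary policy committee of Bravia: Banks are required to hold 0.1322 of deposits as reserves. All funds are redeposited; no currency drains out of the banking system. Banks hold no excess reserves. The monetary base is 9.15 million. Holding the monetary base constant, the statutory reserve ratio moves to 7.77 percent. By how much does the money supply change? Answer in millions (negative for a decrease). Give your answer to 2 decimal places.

Initially m₁ = 1 / (0.1322) ≈ 7.5643, so M₁ = 7.5643 × 9.15 ≈ 69.2133 million.
After the change m₂ = 1 / (0.0777) ≈ 12.87, so M₂ = 12.87 × 9.15 = 117.7605 million.
ΔM = M₂ − M₁ = 117.7605 − 69.2133 = 48.5472 million.

48.55 million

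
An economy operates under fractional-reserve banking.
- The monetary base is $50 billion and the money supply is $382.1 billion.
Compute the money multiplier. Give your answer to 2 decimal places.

7.64

The money multiplier is m = M / MB = 382.1 / 50 = 7.64200.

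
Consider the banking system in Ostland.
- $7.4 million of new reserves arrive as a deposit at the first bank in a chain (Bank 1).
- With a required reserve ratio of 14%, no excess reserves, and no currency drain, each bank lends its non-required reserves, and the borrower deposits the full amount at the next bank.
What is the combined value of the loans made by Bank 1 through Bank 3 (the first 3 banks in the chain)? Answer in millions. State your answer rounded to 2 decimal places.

Bank i lends (1 − rr)^i of the original deposit: Bank 1 lends 7.4·0.8600 = 6.3640, Bank 2 lends 7.4·0.8600² ≈ 5.4730, and so on.
Summing a geometric series: total = 7.4·[0.8600·(1 − 0.8600^3) / (1 − 0.8600)] ≈ 16.5439 million.

$16.54 million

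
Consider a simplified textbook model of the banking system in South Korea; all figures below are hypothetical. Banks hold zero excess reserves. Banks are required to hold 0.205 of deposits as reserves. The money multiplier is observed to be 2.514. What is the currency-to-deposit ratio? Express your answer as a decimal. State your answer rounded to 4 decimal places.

Using m = 2.514. From m = (1 + c)/(c + rr + e), rearranging gives 1 + c = m·(c + rr + e), so c·(1 − m) = m·(rr + e) − 1.
Hence c = [m·(rr + e) − 1]/(1 − m) = [2.514 × (0.205 + 0) − 1] / (1 − 2.514) ≈ 0.320099.

0.3201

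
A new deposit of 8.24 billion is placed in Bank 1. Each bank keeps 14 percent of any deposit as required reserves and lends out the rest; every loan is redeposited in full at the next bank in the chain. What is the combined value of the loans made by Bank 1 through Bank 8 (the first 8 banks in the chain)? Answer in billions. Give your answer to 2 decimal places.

35.47 billion

Bank i lends (1 − rr)^i of the original deposit: Bank 1 lends 8.24·0.8600 = 7.0864, Bank 2 lends 8.24·0.8600² ≈ 6.0943, and so on.
Summing a geometric series: total = 8.24·[0.8600·(1 − 0.8600^8) / (1 − 0.8600)] ≈ 35.4716 billion.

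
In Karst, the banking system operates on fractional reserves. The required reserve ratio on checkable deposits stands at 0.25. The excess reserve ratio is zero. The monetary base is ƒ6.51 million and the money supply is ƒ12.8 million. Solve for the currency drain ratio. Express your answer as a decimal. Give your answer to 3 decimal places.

Using m = M/MB = 12.8/6.51 ≈ 1.966206. From m = (1 + c)/(c + rr + e), rearranging gives 1 + c = m·(c + rr + e), so c·(1 − m) = m·(rr + e) − 1.
Hence c = [m·(rr + e) − 1]/(1 − m) = [1.966206 × (0.25 + 0) − 1] / (1 − 1.966206) ≈ 0.526232.

0.526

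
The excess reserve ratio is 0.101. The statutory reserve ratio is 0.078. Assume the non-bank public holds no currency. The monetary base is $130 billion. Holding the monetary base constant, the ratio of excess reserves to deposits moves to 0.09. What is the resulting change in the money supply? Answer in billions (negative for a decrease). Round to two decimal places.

Initially m₁ = 1 / (0.078 + 0.101) ≈ 5.586592, so M₁ = 5.586592 × 130 ≈ 726.257 billion.
After the change m₂ = 1 / (0.078 + 0.09) ≈ 5.952381, so M₂ = 5.952381 × 130 ≈ 773.8095 billion.
ΔM = M₂ − M₁ = 773.8095 − 726.257 = 47.5525 billion.

$47.55 billion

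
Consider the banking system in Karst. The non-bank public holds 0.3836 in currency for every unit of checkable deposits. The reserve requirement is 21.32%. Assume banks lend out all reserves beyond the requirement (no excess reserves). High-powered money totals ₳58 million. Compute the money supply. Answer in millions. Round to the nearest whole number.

₳134 million

The money multiplier is m = (1 + c) / (rr + c) = (1 + 0.3836) / (0.2132 + 0.3836) ≈ 2.3184.
So M = m × MB = 2.3184 × 58 = 134.4672 million.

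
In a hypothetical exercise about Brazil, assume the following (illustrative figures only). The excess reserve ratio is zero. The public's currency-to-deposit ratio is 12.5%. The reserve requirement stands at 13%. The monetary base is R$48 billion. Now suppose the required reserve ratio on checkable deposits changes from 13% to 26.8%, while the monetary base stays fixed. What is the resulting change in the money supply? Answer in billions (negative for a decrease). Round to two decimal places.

-74.36 billion

Initially m₁ = (1 + 0.125) / (0.13 + 0.125) ≈ 4.41176, so M₁ = 4.41176 × 48 ≈ 211.7645 billion.
After the change m₂ = (1 + 0.125) / (0.268 + 0.125) ≈ 2.86260, so M₂ = 2.86260 × 48 = 137.4048 billion.
ΔM = M₂ − M₁ = 137.4048 − 211.7645 = -74.3597 billion.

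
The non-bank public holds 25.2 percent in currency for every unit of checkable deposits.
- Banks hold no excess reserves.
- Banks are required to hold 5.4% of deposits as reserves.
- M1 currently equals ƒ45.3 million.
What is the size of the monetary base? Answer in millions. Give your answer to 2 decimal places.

ƒ11.07 million

The money multiplier is m = (1 + c) / (rr + c) = (1 + 0.252) / (0.054 + 0.252) ≈ 4.09150.
MB = M / m = 45.3 / 4.09150 ≈ 11.0717 million.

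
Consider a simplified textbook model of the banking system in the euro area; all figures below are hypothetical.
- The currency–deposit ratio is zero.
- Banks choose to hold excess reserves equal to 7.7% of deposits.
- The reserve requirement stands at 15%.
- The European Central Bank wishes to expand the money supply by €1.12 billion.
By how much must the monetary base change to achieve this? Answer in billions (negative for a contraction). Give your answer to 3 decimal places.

€0.254 billion

The money multiplier is m = 1 / (rr + e) = 1 / (0.15 + 0.077) ≈ 4.40529.
ΔMB = ΔM / m = (+1.12) / 4.40529 ≈ 0.2542 billion.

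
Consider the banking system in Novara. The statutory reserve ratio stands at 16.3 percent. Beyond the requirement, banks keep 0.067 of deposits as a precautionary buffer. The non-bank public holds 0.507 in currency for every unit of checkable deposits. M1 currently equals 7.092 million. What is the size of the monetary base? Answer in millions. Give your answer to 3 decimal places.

3.468 million

The money multiplier is m = (1 + c) / (rr + e + c) = (1 + 0.507) / (0.163 + 0.067 + 0.507) ≈ 2.04478.
MB = M / m = 7.092 / 2.04478 ≈ 3.4683 million.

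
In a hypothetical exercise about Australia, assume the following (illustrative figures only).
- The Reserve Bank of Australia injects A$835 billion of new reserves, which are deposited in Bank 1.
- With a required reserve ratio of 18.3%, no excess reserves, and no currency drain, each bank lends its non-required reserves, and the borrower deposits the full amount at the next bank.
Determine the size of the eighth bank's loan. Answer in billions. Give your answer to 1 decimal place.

Each bank lends a fraction (1 − rr) = 0.8170 of the deposit it receives, so Bank 8 receives 835·0.8170^7 and lends 835·0.8170^8 ≈ 165.7536 billion.

A$165.8 billion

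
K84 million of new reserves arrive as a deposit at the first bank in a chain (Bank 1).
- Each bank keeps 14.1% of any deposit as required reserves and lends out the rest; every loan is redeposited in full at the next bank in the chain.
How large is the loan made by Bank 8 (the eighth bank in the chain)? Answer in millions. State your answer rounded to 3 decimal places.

Each bank lends a fraction (1 − rr) = 0.8590 of the deposit it receives, so Bank 8 receives 84·0.8590^7 and lends 84·0.8590^8 ≈ 24.9014 million.

K24.901 million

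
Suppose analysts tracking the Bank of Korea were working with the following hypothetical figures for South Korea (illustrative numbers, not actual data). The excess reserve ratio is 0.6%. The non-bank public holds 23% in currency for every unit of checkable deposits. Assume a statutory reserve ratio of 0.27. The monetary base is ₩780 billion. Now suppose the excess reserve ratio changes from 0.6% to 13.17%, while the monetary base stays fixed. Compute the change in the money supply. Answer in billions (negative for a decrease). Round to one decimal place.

Initially m₁ = (1 + 0.23) / (0.27 + 0.006 + 0.23) ≈ 2.43083, so M₁ = 2.43083 × 780 = 1896.0474 billion.
After the change m₂ = (1 + 0.23) / (0.27 + 0.1317 + 0.23) ≈ 1.94713, so M₂ = 1.94713 × 780 = 1518.7614 billion.
ΔM = M₂ − M₁ = 1518.7614 − 1896.0474 = -377.286 billion.

-377.3 billion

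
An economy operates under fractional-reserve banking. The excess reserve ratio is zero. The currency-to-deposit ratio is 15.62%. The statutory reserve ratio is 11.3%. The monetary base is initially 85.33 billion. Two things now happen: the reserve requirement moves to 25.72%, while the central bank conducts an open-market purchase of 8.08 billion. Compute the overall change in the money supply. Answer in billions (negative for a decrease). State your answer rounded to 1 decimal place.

-105.2 billion

Before: m₁ = (1 + 0.1562) / (0.113 + 0.1562) ≈ 4.2949, MB₁ = 85.33, so M₁ = 4.2949 × 85.33 ≈ 366.4838 billion.
After: m₂ = (1 + 0.1562) / (0.2572 + 0.1562) ≈ 2.7968, MB₂ = 85.33 + 8.08 = 93.41, so M₂ = 2.7968 × 93.41 ≈ 261.2491 billion.
ΔM = M₂ − M₁ = 261.2491 − 366.4838 = -105.2347 billion.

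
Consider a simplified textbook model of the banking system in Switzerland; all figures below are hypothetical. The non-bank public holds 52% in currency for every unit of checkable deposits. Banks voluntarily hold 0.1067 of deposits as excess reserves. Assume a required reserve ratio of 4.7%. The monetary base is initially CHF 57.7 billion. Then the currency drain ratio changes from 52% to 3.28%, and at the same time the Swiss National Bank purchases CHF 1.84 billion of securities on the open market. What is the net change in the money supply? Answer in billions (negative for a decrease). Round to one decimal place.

Before: m₁ = (1 + 0.52) / (0.047 + 0.1067 + 0.52) ≈ 2.2562, MB₁ = 57.7, so M₁ = 2.2562 × 57.7 ≈ 130.1827 billion.
After: m₂ = (1 + 0.0328) / (0.047 + 0.1067 + 0.0328) ≈ 5.5378, MB₂ = 57.7 + 1.84 = 59.54, so M₂ = 5.5378 × 59.54 ≈ 329.7206 billion.
ΔM = M₂ − M₁ = 329.7206 − 130.1827 = 199.5379 billion.

CHF 199.5 billion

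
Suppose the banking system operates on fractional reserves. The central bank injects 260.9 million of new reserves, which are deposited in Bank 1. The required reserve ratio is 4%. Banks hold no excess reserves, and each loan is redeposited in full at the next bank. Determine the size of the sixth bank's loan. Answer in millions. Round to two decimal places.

204.22 million

Each bank lends a fraction (1 − rr) = 0.9600 of the deposit it receives, so Bank 6 receives 260.9·0.9600^5 and lends 260.9·0.9600^6 ≈ 204.2215 million.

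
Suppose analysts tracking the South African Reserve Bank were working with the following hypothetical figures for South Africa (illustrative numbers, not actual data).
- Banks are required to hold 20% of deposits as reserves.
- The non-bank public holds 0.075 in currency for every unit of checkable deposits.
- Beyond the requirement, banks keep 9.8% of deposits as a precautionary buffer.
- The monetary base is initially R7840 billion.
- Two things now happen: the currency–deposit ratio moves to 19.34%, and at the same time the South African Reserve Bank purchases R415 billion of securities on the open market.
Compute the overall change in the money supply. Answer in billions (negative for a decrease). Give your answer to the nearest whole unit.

Before: m₁ = (1 + 0.075) / (0.2 + 0.098 + 0.075) ≈ 2.88204, MB₁ = 7840, so M₁ = 2.88204 × 7840 = 22595.1936 billion.
After: m₂ = (1 + 0.1934) / (0.2 + 0.098 + 0.1934) ≈ 2.42857, MB₂ = 7840 + 415 = 8255, so M₂ = 2.42857 × 8255 ≈ 20047.8453 billion.
ΔM = M₂ − M₁ = 20047.8453 − 22595.1936 = -2547.3483 billion.

-2547 billion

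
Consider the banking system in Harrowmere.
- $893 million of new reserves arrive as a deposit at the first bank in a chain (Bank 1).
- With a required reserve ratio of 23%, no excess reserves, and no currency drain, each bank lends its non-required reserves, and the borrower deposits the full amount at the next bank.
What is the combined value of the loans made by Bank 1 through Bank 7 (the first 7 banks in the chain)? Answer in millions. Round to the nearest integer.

$2510 million

Bank i lends (1 − rr)^i of the original deposit: Bank 1 lends 893·0.7700 = 687.6100, Bank 2 lends 893·0.7700² = 529.4597, and so on.
Summing a geometric series: total = 893·[0.7700·(1 − 0.7700^7) / (1 − 0.7700)] ≈ 2509.8206 million.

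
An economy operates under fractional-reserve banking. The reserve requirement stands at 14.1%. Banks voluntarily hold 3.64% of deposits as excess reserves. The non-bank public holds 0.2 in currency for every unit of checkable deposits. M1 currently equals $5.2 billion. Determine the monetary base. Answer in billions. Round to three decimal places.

The money multiplier is m = (1 + c) / (rr + e + c) = (1 + 0.2) / (0.141 + 0.0364 + 0.2) ≈ 3.17965.
MB = M / m = 5.2 / 3.17965 ≈ 1.6354 billion.

$1.635 billion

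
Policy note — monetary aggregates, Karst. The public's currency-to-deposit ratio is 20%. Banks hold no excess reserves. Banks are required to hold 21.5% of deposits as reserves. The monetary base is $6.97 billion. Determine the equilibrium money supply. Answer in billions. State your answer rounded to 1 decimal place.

$20.2 billion

The money multiplier is m = (1 + c) / (rr + c) = (1 + 0.2) / (0.215 + 0.2) ≈ 2.8916.
So M = m × MB = 2.8916 × 6.97 ≈ 20.1545 billion.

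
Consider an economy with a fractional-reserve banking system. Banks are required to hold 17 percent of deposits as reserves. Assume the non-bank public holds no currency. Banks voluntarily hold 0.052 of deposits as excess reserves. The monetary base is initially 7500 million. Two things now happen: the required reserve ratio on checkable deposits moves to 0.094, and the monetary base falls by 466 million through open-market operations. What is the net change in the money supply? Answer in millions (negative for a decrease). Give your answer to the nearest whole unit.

Before: m₁ = 1 / (0.17 + 0.052) ≈ 4.50450, MB₁ = 7500, so M₁ = 4.50450 × 7500 = 33783.75 million.
After: m₂ = 1 / (0.094 + 0.052) ≈ 6.84932, MB₂ = 7500 − 466 = 7034, so M₂ = 6.84932 × 7034 ≈ 48178.1169 million.
ΔM = M₂ − M₁ = 48178.1169 − 33783.75 = 14394.3669 million.

14394 million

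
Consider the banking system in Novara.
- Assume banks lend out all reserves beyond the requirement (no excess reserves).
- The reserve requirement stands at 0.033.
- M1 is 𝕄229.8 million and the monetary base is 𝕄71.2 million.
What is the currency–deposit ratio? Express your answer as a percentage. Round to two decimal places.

Using m = M/MB = 229.8/71.2 ≈ 3.227528. From m = (1 + c)/(c + rr + e), rearranging gives 1 + c = m·(c + rr + e), so c·(1 − m) = m·(rr + e) − 1.
Hence c = [m·(rr + e) − 1]/(1 − m) = [3.227528 × (0.033 + 0) − 1] / (1 − 3.227528) ≈ 0.401114.

40.11%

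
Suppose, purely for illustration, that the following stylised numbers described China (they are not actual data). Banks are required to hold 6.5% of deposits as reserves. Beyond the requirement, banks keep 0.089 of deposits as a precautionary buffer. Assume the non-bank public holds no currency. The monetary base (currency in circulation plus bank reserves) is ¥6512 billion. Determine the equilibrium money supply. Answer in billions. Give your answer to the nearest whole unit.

The money multiplier is m = 1 / (rr + e) = 1 / (0.065 + 0.089) ≈ 6.49351.
So M = m × MB = 6.49351 × 6512 ≈ 42285.7371 billion.

¥42286 billion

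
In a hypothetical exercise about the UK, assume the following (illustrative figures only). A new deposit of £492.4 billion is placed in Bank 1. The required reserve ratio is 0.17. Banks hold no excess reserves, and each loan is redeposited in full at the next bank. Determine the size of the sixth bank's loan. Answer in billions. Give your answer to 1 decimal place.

£161.0 billion

Each bank lends a fraction (1 − rr) = 0.8300 of the deposit it receives, so Bank 6 receives 492.4·0.8300^5 and lends 492.4·0.8300^6 ≈ 160.9854 billion.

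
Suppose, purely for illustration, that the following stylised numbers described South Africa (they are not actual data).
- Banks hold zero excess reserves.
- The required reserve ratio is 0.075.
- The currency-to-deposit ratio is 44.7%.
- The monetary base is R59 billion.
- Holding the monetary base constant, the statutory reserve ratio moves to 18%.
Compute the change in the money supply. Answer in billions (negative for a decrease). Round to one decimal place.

-27.4 billion

Initially m₁ = (1 + 0.447) / (0.075 + 0.447) ≈ 2.7720, so M₁ = 2.7720 × 59 = 163.548 billion.
After the change m₂ = (1 + 0.447) / (0.18 + 0.447) ≈ 2.3078, so M₂ = 2.3078 × 59 = 136.1602 billion.
ΔM = M₂ − M₁ = 136.1602 − 163.548 = -27.3878 billion.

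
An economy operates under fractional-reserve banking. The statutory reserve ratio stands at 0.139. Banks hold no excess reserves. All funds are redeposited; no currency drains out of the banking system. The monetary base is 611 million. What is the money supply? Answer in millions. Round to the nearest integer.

With no currency drain or excess reserves, the money multiplier is m = 1/rr = 1/0.139 ≈ 7.1942.
Money supply M = m × MB = 7.1942 × 611 = 4395.6562 million.

4396 million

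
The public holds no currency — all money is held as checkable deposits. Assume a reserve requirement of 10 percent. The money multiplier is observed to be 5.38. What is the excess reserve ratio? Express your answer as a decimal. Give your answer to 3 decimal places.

Using m = 5.38. Since m = (1 + c)/(c + rr + e), the denominator satisfies c + rr + e = (1 + c)/m = (1 + 0) / 5.38 ≈ 0.185874.
With c = 0 and rr = 0.1, the excess reserve ratio is 0.185874 − 0 − 0.1 = 0.085874.

0.086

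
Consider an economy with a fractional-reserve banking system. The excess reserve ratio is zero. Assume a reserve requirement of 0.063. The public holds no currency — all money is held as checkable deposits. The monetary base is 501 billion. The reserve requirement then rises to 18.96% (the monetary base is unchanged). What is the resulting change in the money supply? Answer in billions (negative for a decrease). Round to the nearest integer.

Initially m₁ = 1 / (0.063) ≈ 15.8730, so M₁ = 15.8730 × 501 = 7952.373 billion.
After the change m₂ = 1 / (0.1896) ≈ 5.2743, so M₂ = 5.2743 × 501 = 2642.4243 billion.
ΔM = M₂ − M₁ = 2642.4243 − 7952.373 = -5309.9487 billion.

-5310 billion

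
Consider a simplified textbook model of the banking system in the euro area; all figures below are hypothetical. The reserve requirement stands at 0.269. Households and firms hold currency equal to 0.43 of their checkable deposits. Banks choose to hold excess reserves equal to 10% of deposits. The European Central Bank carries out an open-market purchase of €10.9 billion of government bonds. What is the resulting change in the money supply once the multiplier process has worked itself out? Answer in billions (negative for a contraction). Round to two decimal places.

€19.51 billion

The money multiplier is m = (1 + c) / (rr + e + c) = (1 + 0.43) / (0.269 + 0.1 + 0.43) ≈ 1.78974.
The purchase adds 10.9 billion of base, so ΔM = m × ΔMB = 1.78974 × (+10.9) ≈ 19.5082 billion.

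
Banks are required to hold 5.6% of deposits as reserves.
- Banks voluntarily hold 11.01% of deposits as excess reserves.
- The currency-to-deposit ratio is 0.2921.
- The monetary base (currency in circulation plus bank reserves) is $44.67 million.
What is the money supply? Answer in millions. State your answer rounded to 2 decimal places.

$125.97 million

The money multiplier is m = (1 + c) / (rr + e + c) = (1 + 0.2921) / (0.056 + 0.1101 + 0.2921) ≈ 2.81995.
So M = m × MB = 2.81995 × 44.67 ≈ 125.9672 million.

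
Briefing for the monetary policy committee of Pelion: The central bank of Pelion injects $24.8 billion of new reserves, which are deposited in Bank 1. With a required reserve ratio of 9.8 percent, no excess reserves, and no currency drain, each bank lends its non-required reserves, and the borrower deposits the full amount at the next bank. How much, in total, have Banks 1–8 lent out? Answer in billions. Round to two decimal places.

$128.24 billion

Bank i lends (1 − rr)^i of the original deposit: Bank 1 lends 24.8·0.9020 = 22.3696, Bank 2 lends 24.8·0.9020² ≈ 20.1774, and so on.
Summing a geometric series: total = 24.8·[0.9020·(1 − 0.9020^8) / (1 − 0.9020)] ≈ 128.2418 billion.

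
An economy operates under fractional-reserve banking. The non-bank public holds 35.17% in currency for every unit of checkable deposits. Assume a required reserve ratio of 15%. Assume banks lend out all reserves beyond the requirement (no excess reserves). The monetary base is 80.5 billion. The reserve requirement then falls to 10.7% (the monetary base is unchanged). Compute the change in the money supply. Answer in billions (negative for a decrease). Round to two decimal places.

20.33 billion

Initially m₁ = (1 + 0.3517) / (0.15 + 0.3517) ≈ 2.69424, so M₁ = 2.69424 × 80.5 ≈ 216.8863 billion.
After the change m₂ = (1 + 0.3517) / (0.107 + 0.3517) ≈ 2.94681, so M₂ = 2.94681 × 80.5 ≈ 237.2182 billion.
ΔM = M₂ − M₁ = 237.2182 − 216.8863 = 20.3319 billion.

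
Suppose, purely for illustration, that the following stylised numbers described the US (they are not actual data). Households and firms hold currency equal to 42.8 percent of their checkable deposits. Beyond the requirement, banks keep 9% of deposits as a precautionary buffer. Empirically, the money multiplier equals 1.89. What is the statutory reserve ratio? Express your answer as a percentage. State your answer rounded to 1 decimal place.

23.8%

Using m = 1.89. Since m = (1 + c)/(c + rr + e), the denominator satisfies c + rr + e = (1 + c)/m = (1 + 0.428) / 1.89 ≈ 0.755556.
With c = 0.428 and e = 0.09, the statutory reserve ratio is 0.755556 − 0.428 − 0.09 = 0.237556.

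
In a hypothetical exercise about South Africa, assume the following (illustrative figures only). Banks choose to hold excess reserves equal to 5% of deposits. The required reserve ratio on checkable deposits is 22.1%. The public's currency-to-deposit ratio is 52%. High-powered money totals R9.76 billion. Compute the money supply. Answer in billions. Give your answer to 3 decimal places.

The money multiplier is m = (1 + c) / (rr + e + c) = (1 + 0.52) / (0.221 + 0.05 + 0.52) ≈ 1.92162.
So M = m × MB = 1.92162 × 9.76 ≈ 18.755 billion.

R18.755 billion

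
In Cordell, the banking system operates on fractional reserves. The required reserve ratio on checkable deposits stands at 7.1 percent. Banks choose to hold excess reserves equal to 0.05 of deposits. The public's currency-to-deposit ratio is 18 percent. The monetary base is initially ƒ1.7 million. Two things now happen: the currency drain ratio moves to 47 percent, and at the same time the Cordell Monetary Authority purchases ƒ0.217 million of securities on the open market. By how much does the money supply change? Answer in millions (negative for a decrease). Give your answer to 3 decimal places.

Before: m₁ = (1 + 0.18) / (0.071 + 0.05 + 0.18) ≈ 3.92027, MB₁ = 1.7, so M₁ = 3.92027 × 1.7 ≈ 6.6645 million.
After: m₂ = (1 + 0.47) / (0.071 + 0.05 + 0.47) ≈ 2.48731, MB₂ = 1.7 + 0.217 = 1.917, so M₂ = 2.48731 × 1.917 ≈ 4.7682 million.
ΔM = M₂ − M₁ = 4.7682 − 6.6645 = -1.8963 million.

-1.896 million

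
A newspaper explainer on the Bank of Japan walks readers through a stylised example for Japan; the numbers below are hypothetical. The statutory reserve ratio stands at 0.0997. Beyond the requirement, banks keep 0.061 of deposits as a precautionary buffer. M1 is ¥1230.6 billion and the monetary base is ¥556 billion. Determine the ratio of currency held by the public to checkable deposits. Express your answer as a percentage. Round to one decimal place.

53.1%

Using m = M/MB = 1230.6/556 ≈ 2.213309. From m = (1 + c)/(c + rr + e), rearranging gives 1 + c = m·(c + rr + e), so c·(1 − m) = m·(rr + e) − 1.
Hence c = [m·(rr + e) − 1]/(1 − m) = [2.213309 × (0.0997 + 0.061) − 1] / (1 − 2.213309) ≈ 0.531045.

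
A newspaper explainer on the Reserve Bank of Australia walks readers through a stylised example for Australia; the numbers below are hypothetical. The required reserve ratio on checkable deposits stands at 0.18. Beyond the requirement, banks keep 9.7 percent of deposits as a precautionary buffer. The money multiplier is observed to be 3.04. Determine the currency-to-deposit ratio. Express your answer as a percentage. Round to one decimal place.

7.7%

Using m = 3.04. From m = (1 + c)/(c + rr + e), rearranging gives 1 + c = m·(c + rr + e), so c·(1 − m) = m·(rr + e) − 1.
Hence c = [m·(rr + e) − 1]/(1 − m) = [3.04 × (0.18 + 0.097) − 1] / (1 − 3.04) ≈ 0.077412.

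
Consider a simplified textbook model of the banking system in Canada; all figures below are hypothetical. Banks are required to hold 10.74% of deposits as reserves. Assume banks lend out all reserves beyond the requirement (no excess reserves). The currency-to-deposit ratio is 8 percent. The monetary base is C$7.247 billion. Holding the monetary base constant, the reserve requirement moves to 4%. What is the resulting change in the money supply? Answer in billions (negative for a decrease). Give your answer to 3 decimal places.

Initially m₁ = (1 + 0.08) / (0.1074 + 0.08) ≈ 5.76307, so M₁ = 5.76307 × 7.247 ≈ 41.765 billion.
After the change m₂ = (1 + 0.08) / (0.04 + 0.08) = 9, so M₂ = 9 × 7.247 = 65.223 billion.
ΔM = M₂ − M₁ = 65.223 − 41.765 = 23.458 billion.

C$23.458 billion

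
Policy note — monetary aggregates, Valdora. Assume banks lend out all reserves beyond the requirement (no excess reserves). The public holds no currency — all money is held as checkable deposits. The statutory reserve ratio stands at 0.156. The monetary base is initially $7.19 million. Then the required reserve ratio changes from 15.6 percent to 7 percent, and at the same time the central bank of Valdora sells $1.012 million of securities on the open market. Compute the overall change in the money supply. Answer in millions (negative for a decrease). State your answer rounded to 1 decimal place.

Before: m₁ = 1 / (0.156) ≈ 6.4103, MB₁ = 7.19, so M₁ = 6.4103 × 7.19 ≈ 46.0901 million.
After: m₂ = 1 / (0.07) ≈ 14.2857, MB₂ = 7.19 − 1.012 = 6.178, so M₂ = 14.2857 × 6.178 ≈ 88.2571 million.
ΔM = M₂ − M₁ = 88.2571 − 46.0901 = 42.167 million.

$42.2 million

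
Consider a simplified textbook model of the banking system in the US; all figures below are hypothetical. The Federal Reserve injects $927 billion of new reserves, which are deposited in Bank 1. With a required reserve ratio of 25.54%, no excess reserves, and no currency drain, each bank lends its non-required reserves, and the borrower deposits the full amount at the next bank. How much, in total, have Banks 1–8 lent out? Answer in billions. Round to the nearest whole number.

$2447 billion

Bank i lends (1 − rr)^i of the original deposit: Bank 1 lends 927·0.7446 = 690.2442, Bank 2 lends 927·0.7446² ≈ 513.9558, and so on.
Summing a geometric series: total = 927·[0.7446·(1 − 0.7446^8) / (1 − 0.7446)] ≈ 2447.2328 billion.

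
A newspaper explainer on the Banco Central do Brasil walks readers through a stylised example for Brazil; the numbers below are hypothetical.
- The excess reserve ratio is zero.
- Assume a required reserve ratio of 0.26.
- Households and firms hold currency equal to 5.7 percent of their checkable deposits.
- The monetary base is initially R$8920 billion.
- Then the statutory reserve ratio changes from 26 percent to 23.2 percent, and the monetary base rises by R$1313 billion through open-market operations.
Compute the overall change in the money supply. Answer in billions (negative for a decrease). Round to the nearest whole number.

R$7684 billion

Before: m₁ = (1 + 0.057) / (0.26 + 0.057) ≈ 3.334385, MB₁ = 8920, so M₁ = 3.334385 × 8920 = 29742.7142 billion.
After: m₂ = (1 + 0.057) / (0.232 + 0.057) ≈ 3.657439, MB₂ = 8920 + 1313 = 10233, so M₂ = 3.657439 × 10233 ≈ 37426.5733 billion.
ΔM = M₂ − M₁ = 37426.5733 − 29742.7142 = 7683.8591 billion.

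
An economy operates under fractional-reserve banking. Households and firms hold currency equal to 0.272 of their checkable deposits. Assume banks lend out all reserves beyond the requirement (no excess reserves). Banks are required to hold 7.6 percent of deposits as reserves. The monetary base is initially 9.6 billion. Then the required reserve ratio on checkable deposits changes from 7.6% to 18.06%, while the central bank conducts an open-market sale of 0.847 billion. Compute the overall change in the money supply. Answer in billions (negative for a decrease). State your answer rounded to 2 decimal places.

-10.49 billion

Before: m₁ = (1 + 0.272) / (0.076 + 0.272) ≈ 3.6552, MB₁ = 9.6, so M₁ = 3.6552 × 9.6 ≈ 35.0899 billion.
After: m₂ = (1 + 0.272) / (0.1806 + 0.272) ≈ 2.8104, MB₂ = 9.6 − 0.847 = 8.753, so M₂ = 2.8104 × 8.753 ≈ 24.5994 billion.
ΔM = M₂ − M₁ = 24.5994 − 35.0899 = -10.4905 billion.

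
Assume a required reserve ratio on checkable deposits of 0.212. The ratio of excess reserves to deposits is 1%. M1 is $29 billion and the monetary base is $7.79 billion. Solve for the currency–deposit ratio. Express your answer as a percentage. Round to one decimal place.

Using m = M/MB = 29/7.79 ≈ 3.722721. From m = (1 + c)/(c + rr + e), rearranging gives 1 + c = m·(c + rr + e), so c·(1 − m) = m·(rr + e) − 1.
Hence c = [m·(rr + e) − 1]/(1 − m) = [3.722721 × (0.212 + 0.01) − 1] / (1 − 3.722721) ≈ 0.063744.

6.4%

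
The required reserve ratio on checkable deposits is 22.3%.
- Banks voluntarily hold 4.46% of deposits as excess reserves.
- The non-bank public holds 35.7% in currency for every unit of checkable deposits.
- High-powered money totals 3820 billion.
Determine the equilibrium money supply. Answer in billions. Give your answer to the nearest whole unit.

8299 billion

The money multiplier is m = (1 + c) / (rr + e + c) = (1 + 0.357) / (0.223 + 0.0446 + 0.357) ≈ 2.17259.
So M = m × MB = 2.17259 × 3820 = 8299.2938 billion.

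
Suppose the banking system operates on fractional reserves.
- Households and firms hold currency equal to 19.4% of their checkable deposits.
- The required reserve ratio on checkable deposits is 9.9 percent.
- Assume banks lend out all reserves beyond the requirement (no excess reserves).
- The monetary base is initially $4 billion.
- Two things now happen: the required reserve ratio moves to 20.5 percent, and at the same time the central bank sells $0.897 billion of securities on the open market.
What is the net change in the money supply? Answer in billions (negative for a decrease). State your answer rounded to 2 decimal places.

-7.01 billion

Before: m₁ = (1 + 0.194) / (0.099 + 0.194) ≈ 4.0751, MB₁ = 4, so M₁ = 4.0751 × 4 = 16.3004 billion.
After: m₂ = (1 + 0.194) / (0.205 + 0.194) ≈ 2.9925, MB₂ = 4 − 0.897 = 3.103, so M₂ = 2.9925 × 3.103 ≈ 9.2857 billion.
ΔM = M₂ − M₁ = 9.2857 − 16.3004 = -7.0147 billion.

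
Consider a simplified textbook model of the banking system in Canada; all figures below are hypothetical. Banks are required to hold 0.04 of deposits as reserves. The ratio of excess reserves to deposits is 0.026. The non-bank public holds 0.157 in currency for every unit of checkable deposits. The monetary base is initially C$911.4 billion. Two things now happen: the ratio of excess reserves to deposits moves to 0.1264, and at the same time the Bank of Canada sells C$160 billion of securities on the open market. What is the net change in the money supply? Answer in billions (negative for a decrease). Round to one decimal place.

Before: m₁ = (1 + 0.157) / (0.04 + 0.026 + 0.157) ≈ 5.18834, MB₁ = 911.4, so M₁ = 5.18834 × 911.4 ≈ 4728.6531 billion.
After: m₂ = (1 + 0.157) / (0.04 + 0.1264 + 0.157) ≈ 3.57761, MB₂ = 911.4 − 160 = 751.4, so M₂ = 3.57761 × 751.4 ≈ 2688.2162 billion.
ΔM = M₂ − M₁ = 2688.2162 − 4728.6531 = -2040.4369 billion.

-2040.4 billion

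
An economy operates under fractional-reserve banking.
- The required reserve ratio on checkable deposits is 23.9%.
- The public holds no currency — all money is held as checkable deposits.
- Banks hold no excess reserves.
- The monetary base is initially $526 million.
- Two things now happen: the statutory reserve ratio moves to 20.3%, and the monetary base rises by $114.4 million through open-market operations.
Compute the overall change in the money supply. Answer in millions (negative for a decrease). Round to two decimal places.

$953.84 million

Before: m₁ = 1 / (0.239) ≈ 4.184100, MB₁ = 526, so M₁ = 4.184100 × 526 = 2200.8366 million.
After: m₂ = 1 / (0.203) ≈ 4.926108, MB₂ = 526 + 114.4 = 640.4, so M₂ = 4.926108 × 640.4 ≈ 3154.6796 million.
ΔM = M₂ − M₁ = 3154.6796 − 2200.8366 = 953.843 million.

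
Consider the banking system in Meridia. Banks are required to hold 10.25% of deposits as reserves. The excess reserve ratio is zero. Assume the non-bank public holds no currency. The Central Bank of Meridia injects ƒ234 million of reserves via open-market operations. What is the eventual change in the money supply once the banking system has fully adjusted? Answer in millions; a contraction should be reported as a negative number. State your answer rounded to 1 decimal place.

ƒ2282.9 million

The simple money multiplier is m = 1/rr = 1/0.1025 ≈ 9.75610.
An open-market purchase increases the monetary base by 234 million, so ΔM = m × ΔMB = 9.75610 × 234 = 2282.9274 million.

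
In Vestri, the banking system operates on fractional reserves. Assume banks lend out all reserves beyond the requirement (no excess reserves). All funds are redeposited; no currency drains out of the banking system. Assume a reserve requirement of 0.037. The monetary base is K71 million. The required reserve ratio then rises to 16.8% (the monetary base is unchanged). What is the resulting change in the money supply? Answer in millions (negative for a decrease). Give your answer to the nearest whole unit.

-1496 million

Initially m₁ = 1 / (0.037) ≈ 27.0270, so M₁ = 27.0270 × 71 = 1918.917 million.
After the change m₂ = 1 / (0.168) ≈ 5.9524, so M₂ = 5.9524 × 71 = 422.6204 million.
ΔM = M₂ − M₁ = 422.6204 − 1918.917 = -1496.2966 million.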